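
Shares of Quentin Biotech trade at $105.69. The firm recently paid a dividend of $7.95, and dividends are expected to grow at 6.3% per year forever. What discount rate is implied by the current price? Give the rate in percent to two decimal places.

14.30%

Rearranging the constant-growth DDM: r = D₁/P₀ + g.
D₁ = 7.95 × (1 + 0.063) = 8.4508.
r = 8.4508 / 105.69 + 0.063 = 0.07996 + 0.063 = 0.14296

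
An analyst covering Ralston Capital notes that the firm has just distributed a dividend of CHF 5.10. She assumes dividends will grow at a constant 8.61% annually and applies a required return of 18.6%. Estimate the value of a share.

Gordon growth model: P₀ = D₁/(r − g). D₁ = 5.10 × (1 + 0.0861) = 5.5391.
P₀ = 5.5391 / (0.186 − 0.0861) = 5.5391 / 0.0999 = 55.4465

CHF 55.45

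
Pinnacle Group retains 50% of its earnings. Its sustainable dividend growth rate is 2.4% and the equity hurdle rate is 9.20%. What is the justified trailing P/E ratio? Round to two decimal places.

7.53

Payout ratio b = 1 − 0.50 = 0.50.
Justified trailing P/E = b(1+g)/(r−g) = 0.50×(1+0.024)/(0.092−0.024) = 7.5294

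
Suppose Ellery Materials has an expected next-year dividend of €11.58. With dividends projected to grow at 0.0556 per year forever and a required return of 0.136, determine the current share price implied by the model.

Gordon growth model: P₀ = D₁/(r − g), with D₁ = 11.58 given directly.
P₀ = 11.5800 / (0.136 − 0.0556) = 11.5800 / 0.0804 = 144.0299

€144.03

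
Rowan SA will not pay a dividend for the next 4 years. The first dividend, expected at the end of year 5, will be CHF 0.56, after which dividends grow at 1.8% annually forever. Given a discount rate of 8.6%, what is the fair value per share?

CHF 5.92

Deferred-dividend DDM. At t=4 the remaining stream is a growing perpetuity with first payment D_5 = 0.56.
V_4 = D_5/(r−g) = 0.56/(0.086−0.018) = 8.2353
P₀ = V_4/(1+r)^4 = 8.2353/(1+0.086)^4 = 5.9205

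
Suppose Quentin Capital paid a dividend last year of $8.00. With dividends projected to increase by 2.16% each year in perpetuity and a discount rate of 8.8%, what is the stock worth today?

$123.08

Gordon growth model: P₀ = D₁/(r − g). D₁ = 8.00 × (1 + 0.0216) = 8.1728.
P₀ = 8.1728 / (0.088 − 0.0216) = 8.1728 / 0.0664 = 123.0843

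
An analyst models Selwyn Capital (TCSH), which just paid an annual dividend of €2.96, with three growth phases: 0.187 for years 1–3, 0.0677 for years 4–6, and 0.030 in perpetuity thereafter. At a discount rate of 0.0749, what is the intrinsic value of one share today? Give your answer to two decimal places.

Three-stage DDM. Project D₁…D_6; terminal Gordon value at t=6 with g = 0.03; discount at r = 0.0749.
D_1 = 3.5135
D_2 = 4.1705
D_3 = 4.9504
D_4 = 5.2856
D_5 = 5.6434
D_6 = 6.0255
TV_6 = 6.2062/(0.0749−0.03) = 138.2237
P₀ = Σ Dₜ/(1+r)ᵗ + TV_6/(1+r)^6 = 112.2765

€112.28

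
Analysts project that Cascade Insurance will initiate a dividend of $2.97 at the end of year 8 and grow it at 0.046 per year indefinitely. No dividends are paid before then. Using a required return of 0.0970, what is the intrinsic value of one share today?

Deferred-dividend DDM. At t=7 the remaining stream is a growing perpetuity with first payment D_8 = 2.97.
V_7 = D_8/(r−g) = 2.97/(0.097−0.046) = 58.2353
P₀ = V_7/(1+r)^7 = 58.2353/(1+0.097)^7 = 30.4607

$30.46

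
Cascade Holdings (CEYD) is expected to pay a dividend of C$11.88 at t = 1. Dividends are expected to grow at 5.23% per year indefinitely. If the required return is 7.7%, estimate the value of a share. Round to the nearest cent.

Gordon growth model: P₀ = D₁/(r − g), with D₁ = 11.88 given directly.
P₀ = 11.8800 / (0.077 − 0.0523) = 11.8800 / 0.0247 = 480.9717

C$480.97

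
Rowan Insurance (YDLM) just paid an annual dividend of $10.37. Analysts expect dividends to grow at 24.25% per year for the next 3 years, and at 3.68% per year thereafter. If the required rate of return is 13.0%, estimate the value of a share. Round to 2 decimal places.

Two-stage DDM. Project D₁…D_3 at 0.2425, terminal growth 0.0368, discount at r = 0.13.
D_1 = 12.8847
D_2 = 16.0093
D_3 = 19.8915
Terminal value at t=3: TV = D_4/(r−g) = 20.6235/(0.13−0.0368) = 221.2825
P₀ = 12.8847/(1+0.13)^1 + 16.0093/(1+0.13)^2 + 19.8915/(1+0.13)^3 + 221.2825/(1+0.13)^3 = 191.0857

$191.09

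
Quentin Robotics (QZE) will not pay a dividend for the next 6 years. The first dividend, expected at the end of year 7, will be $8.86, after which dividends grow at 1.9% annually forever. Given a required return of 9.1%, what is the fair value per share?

Deferred-dividend DDM. At t=6 the remaining stream is a growing perpetuity with first payment D_7 = 8.86.
V_6 = D_7/(r−g) = 8.86/(0.091−0.019) = 123.0556
P₀ = V_6/(1+r)^6 = 123.0556/(1+0.091)^6 = 72.9714

$72.97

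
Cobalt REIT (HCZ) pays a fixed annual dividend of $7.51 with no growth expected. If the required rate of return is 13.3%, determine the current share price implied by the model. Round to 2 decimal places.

$56.47

Zero-growth DDM (perpetuity): P₀ = D/r = 7.51 / 0.133 = 56.4662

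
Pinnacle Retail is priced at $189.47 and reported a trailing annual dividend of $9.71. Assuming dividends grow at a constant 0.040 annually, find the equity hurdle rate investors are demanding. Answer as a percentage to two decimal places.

9.33%

Rearranging the constant-growth DDM: r = D₁/P₀ + g.
D₁ = 9.71 × (1 + 0.04) = 10.0984.
r = 10.0984 / 189.47 + 0.04 = 0.05330 + 0.04 = 0.09330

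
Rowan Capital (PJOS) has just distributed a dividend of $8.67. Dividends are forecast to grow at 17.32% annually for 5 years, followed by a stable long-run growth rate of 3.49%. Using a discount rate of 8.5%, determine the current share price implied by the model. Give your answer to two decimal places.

$319.86

Two-stage DDM. Project D₁…D_5 at 0.1732, terminal growth 0.0349, discount at r = 0.085.
D_1 = 10.1716
D_2 = 11.9334
D_3 = 14.0002
D_4 = 16.4251
D_5 = 19.2699
Terminal value at t=5: TV = D_6/(r−g) = 19.9424/(0.085−0.0349) = 398.0522
P₀ = 10.1716/(1+0.085)^1 + 11.9334/(1+0.085)^2 + 14.0002/(1+0.085)^3 + 16.4251/(1+0.085)^4 + 19.2699/(1+0.085)^5 + 398.0522/(1+0.085)^5 = 319.8626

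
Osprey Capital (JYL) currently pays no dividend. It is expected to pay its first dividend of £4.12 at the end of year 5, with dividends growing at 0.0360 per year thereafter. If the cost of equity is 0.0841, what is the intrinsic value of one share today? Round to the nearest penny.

£62.01

Deferred-dividend DDM. At t=4 the remaining stream is a growing perpetuity with first payment D_5 = 4.12.
V_4 = D_5/(r−g) = 4.12/(0.0841−0.036) = 85.6549
P₀ = V_4/(1+r)^4 = 85.6549/(1+0.0841)^4 = 62.0119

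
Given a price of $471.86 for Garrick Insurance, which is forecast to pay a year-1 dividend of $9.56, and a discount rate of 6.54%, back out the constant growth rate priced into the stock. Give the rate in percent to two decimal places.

4.51%

From P₀ = D₁/(r − g), the implied growth is g = r − D₁/P₀.
g = 0.0654 − 9.56/471.86 = 0.0654 − 0.02026 = 0.04514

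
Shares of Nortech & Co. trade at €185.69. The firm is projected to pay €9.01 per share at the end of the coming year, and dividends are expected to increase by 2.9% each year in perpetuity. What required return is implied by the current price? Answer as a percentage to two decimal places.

7.75%

Rearranging the constant-growth DDM: r = D₁/P₀ + g.
r = 9.0100 / 185.69 + 0.029 = 0.04852 + 0.029 = 0.07752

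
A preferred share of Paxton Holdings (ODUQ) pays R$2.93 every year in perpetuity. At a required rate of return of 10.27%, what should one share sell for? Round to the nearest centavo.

R$28.53

Zero-growth DDM (perpetuity): P₀ = D/r = 2.93 / 0.1027 = 28.5297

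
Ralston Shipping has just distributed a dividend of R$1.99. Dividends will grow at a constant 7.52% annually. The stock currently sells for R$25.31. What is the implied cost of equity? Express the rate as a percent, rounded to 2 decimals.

Rearranging the constant-growth DDM: r = D₁/P₀ + g.
D₁ = 1.99 × (1 + 0.0752) = 2.1396.
r = 2.1396 / 25.31 + 0.0752 = 0.08454 + 0.0752 = 0.15974

15.97%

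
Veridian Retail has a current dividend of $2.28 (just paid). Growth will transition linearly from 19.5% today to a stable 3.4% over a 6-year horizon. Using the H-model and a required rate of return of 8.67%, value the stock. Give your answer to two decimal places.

H-model: P₀ = D₀[(1+g_L) + H(g_S−g_L)]/(r−g_L), with H = 6/2 = 3.
P₀ = 2.28 × [(1+0.034) + 3×(0.195−0.034)] / (0.0867−0.034)
   = 2.28 × 1.5170 / 0.0527 = 65.6311

$65.63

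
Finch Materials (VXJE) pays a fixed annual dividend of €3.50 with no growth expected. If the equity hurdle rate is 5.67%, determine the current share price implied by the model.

Zero-growth DDM (perpetuity): P₀ = D/r = 3.50 / 0.0567 = 61.7284

€61.73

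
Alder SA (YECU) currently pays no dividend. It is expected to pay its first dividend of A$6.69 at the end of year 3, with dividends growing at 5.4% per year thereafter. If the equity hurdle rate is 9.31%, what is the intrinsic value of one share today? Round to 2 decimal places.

Deferred-dividend DDM. At t=2 the remaining stream is a growing perpetuity with first payment D_3 = 6.69.
V_2 = D_3/(r−g) = 6.69/(0.0931−0.054) = 171.0997
P₀ = V_2/(1+r)^2 = 171.0997/(1+0.0931)^2 = 143.1956

A$143.20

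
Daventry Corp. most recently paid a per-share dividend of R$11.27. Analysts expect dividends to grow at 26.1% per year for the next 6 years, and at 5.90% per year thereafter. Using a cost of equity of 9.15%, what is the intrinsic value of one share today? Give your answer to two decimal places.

Two-stage DDM. Project D₁…D_6 at 0.261, terminal growth 0.059, discount at r = 0.0915.
D_1 = 14.2115
D_2 = 17.9207
D_3 = 22.5980
D_4 = 28.4960
D_5 = 35.9335
D_6 = 45.3121
Terminal value at t=6: TV = D_7/(r−g) = 47.9855/(0.0915−0.059) = 1476.4782
P₀ = 14.2115/(1+0.0915)^1 + 17.9207/(1+0.0915)^2 + 22.5980/(1+0.0915)^3 + 28.4960/(1+0.0915)^4 + 35.9335/(1+0.0915)^5 + 45.3121/(1+0.0915)^6 + 1476.4782/(1+0.0915)^6 = 988.6485

R$988.65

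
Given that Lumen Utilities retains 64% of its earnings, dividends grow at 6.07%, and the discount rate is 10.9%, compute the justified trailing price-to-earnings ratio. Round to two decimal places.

Payout ratio b = 1 − 0.64 = 0.36.
Justified trailing P/E = b(1+g)/(r−g) = 0.36×(1+0.0607)/(0.109−0.0607) = 7.9058

7.91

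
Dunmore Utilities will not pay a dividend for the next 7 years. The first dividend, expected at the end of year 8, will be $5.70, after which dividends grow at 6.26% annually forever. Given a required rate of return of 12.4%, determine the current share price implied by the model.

Deferred-dividend DDM. At t=7 the remaining stream is a growing perpetuity with first payment D_8 = 5.70.
V_7 = D_8/(r−g) = 5.70/(0.124−0.0626) = 92.8339
P₀ = V_7/(1+r)^7 = 92.8339/(1+0.124)^7 = 40.9583

$40.96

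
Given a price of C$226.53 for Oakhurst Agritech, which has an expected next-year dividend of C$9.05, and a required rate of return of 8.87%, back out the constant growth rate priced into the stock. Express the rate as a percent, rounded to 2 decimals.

4.87%

From P₀ = D₁/(r − g), the implied growth is g = r − D₁/P₀.
g = 0.0887 − 9.05/226.53 = 0.0887 − 0.03995 = 0.04875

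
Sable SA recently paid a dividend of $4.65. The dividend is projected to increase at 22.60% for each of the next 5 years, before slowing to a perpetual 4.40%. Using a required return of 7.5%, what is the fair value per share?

$337.22

Two-stage DDM. Project D₁…D_5 at 0.226, terminal growth 0.044, discount at r = 0.075.
D_1 = 5.7009
D_2 = 6.9893
D_3 = 8.5689
D_4 = 10.5055
D_5 = 12.8797
Terminal value at t=5: TV = D_6/(r−g) = 13.4464/(0.075−0.044) = 433.7546
P₀ = 5.7009/(1+0.075)^1 + 6.9893/(1+0.075)^2 + 8.5689/(1+0.075)^3 + 10.5055/(1+0.075)^4 + 12.8797/(1+0.075)^5 + 433.7546/(1+0.075)^5 = 337.2223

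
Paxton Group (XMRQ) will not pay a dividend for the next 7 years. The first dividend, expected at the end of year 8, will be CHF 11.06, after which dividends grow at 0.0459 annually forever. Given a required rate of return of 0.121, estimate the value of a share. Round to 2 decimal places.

Deferred-dividend DDM. At t=7 the remaining stream is a growing perpetuity with first payment D_8 = 11.06.
V_7 = D_8/(r−g) = 11.06/(0.121−0.0459) = 147.2703
P₀ = V_7/(1+r)^7 = 147.2703/(1+0.121)^7 = 66.2027

CHF 66.20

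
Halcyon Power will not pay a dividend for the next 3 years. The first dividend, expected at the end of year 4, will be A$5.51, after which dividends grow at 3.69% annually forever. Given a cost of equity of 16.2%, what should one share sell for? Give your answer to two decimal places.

A$28.07

Deferred-dividend DDM. At t=3 the remaining stream is a growing perpetuity with first payment D_4 = 5.51.
V_3 = D_4/(r−g) = 5.51/(0.162−0.0369) = 44.0448
P₀ = V_3/(1+r)^3 = 44.0448/(1+0.162)^3 = 28.0722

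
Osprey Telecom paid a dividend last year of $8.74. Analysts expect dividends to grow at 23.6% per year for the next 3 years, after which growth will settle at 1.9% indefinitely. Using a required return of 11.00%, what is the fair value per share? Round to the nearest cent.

$167.76

Two-stage DDM. Project D₁…D_3 at 0.236, terminal growth 0.019, discount at r = 0.11.
D_1 = 10.8026
D_2 = 13.3521
D_3 = 16.5031
Terminal value at t=3: TV = D_4/(r−g) = 16.8167/(0.11−0.019) = 184.7990
P₀ = 10.8026/(1+0.11)^1 + 13.3521/(1+0.11)^2 + 16.5031/(1+0.11)^3 + 184.7990/(1+0.11)^3 = 167.7593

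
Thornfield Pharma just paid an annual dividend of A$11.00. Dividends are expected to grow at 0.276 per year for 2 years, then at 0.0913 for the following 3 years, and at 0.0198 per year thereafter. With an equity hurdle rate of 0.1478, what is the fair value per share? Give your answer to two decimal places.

A$155.81

Three-stage DDM. Project D₁…D_5; terminal Gordon value at t=5 with g = 0.0198; discount at r = 0.1478.
D_1 = 14.0360
D_2 = 17.9099
D_3 = 19.5451
D_4 = 21.3296
D_5 = 23.2770
TV_5 = 23.7379/(0.1478−0.0198) = 185.4520
P₀ = Σ Dₜ/(1+r)ᵗ + TV_5/(1+r)^5 = 155.8109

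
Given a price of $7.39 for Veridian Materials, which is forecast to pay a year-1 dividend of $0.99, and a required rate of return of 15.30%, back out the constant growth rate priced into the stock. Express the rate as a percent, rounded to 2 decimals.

From P₀ = D₁/(r − g), the implied growth is g = r − D₁/P₀.
g = 0.153 − 0.99/7.39 = 0.153 − 0.13396 = 0.01904

1.90%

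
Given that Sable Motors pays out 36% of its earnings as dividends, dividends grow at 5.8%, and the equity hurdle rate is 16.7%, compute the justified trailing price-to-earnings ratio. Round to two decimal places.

3.49

Justified trailing P/E = b(1+g)/(r−g) = 0.36×(1+0.058)/(0.167−0.058) = 3.4943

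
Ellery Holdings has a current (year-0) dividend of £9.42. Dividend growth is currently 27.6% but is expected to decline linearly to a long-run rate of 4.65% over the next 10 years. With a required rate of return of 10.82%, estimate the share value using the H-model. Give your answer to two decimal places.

H-model: P₀ = D₀[(1+g_L) + H(g_S−g_L)]/(r−g_L), with H = 10/2 = 5.
P₀ = 9.42 × [(1+0.0465) + 5×(0.276−0.0465)] / (0.1082−0.0465)
   = 9.42 × 2.1940 / 0.0617 = 334.9673

£334.97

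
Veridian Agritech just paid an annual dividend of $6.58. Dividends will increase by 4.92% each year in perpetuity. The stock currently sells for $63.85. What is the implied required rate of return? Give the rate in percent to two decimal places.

15.73%

Rearranging the constant-growth DDM: r = D₁/P₀ + g.
D₁ = 6.58 × (1 + 0.0492) = 6.9037.
r = 6.9037 / 63.85 + 0.0492 = 0.10812 + 0.0492 = 0.15732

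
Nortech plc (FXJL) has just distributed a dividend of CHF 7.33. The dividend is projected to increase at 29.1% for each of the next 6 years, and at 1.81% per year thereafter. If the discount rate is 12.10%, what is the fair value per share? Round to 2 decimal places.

Two-stage DDM. Project D₁…D_6 at 0.291, terminal growth 0.0181, discount at r = 0.121.
D_1 = 9.4630
D_2 = 12.2168
D_3 = 15.7719
D_4 = 20.3615
D_5 = 26.2866
D_6 = 33.9361
Terminal value at t=6: TV = D_7/(r−g) = 34.5503/(0.121−0.0181) = 335.7658
P₀ = 9.4630/(1+0.121)^1 + 12.2168/(1+0.121)^2 + 15.7719/(1+0.121)^3 + 20.3615/(1+0.121)^4 + 26.2866/(1+0.121)^5 + 33.9361/(1+0.121)^6 + 335.7658/(1+0.121)^6 = 243.4049

CHF 243.40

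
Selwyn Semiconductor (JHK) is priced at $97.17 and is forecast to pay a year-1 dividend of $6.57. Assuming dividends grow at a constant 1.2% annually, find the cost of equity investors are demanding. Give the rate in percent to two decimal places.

7.96%

Rearranging the constant-growth DDM: r = D₁/P₀ + g.
r = 6.5700 / 97.17 + 0.012 = 0.06761 + 0.012 = 0.07961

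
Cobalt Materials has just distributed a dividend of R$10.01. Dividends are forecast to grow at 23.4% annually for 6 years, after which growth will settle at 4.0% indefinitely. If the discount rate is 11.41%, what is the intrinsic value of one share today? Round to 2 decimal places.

R$346.62

Two-stage DDM. Project D₁…D_6 at 0.234, terminal growth 0.04, discount at r = 0.1141.
D_1 = 12.3523
D_2 = 15.2428
D_3 = 18.8096
D_4 = 23.2110
D_5 = 28.6424
D_6 = 35.3448
Terminal value at t=6: TV = D_7/(r−g) = 36.7586/(0.1141−0.04) = 496.0668
P₀ = 12.3523/(1+0.1141)^1 + 15.2428/(1+0.1141)^2 + 18.8096/(1+0.1141)^3 + 23.2110/(1+0.1141)^4 + 28.6424/(1+0.1141)^5 + 35.3448/(1+0.1141)^6 + 496.0668/(1+0.1141)^6 = 346.6217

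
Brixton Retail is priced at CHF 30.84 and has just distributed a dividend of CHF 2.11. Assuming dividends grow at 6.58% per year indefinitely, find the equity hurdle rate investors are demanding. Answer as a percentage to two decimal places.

13.87%

Rearranging the constant-growth DDM: r = D₁/P₀ + g.
D₁ = 2.11 × (1 + 0.0658) = 2.2488.
r = 2.2488 / 30.84 + 0.0658 = 0.07292 + 0.0658 = 0.13872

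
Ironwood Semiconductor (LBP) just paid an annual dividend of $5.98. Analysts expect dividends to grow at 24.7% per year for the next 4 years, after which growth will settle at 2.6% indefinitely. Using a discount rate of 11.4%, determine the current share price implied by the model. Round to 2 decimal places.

$141.43

Two-stage DDM. Project D₁…D_4 at 0.247, terminal growth 0.026, discount at r = 0.114.
D_1 = 7.4571
D_2 = 9.2990
D_3 = 11.5958
D_4 = 14.4600
Terminal value at t=4: TV = D_5/(r−g) = 14.8359/(0.114−0.026) = 168.5900
P₀ = 7.4571/(1+0.114)^1 + 9.2990/(1+0.114)^2 + 11.5958/(1+0.114)^3 + 14.4600/(1+0.114)^4 + 168.5900/(1+0.114)^4 = 141.4329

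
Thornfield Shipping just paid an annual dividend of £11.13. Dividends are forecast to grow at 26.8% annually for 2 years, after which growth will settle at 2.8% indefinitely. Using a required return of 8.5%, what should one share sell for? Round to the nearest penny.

Two-stage DDM. Project D₁…D_2 at 0.268, terminal growth 0.028, discount at r = 0.085.
D_1 = 14.1128
D_2 = 17.8951
Terminal value at t=2: TV = D_3/(r−g) = 18.3961/(0.085−0.028) = 322.7394
P₀ = 14.1128/(1+0.085)^1 + 17.8951/(1+0.085)^2 + 322.7394/(1+0.085)^2 = 302.3610

£302.36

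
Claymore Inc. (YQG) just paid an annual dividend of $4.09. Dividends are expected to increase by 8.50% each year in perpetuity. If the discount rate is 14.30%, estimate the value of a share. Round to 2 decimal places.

Gordon growth model: P₀ = D₁/(r − g). D₁ = 4.09 × (1 + 0.085) = 4.4376.
P₀ = 4.4376 / (0.143 − 0.085) = 4.4376 / 0.058 = 76.5112

$76.51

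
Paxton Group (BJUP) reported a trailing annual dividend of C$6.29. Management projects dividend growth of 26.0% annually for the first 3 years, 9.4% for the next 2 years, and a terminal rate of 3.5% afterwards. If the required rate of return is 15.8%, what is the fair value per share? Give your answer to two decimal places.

Three-stage DDM. Project D₁…D_5; terminal Gordon value at t=5 with g = 0.035; discount at r = 0.158.
D_1 = 7.9254
D_2 = 9.9860
D_3 = 12.5824
D_4 = 13.7651
D_5 = 15.0590
TV_5 = 15.5861/(0.158−0.035) = 126.7162
P₀ = Σ Dₜ/(1+r)ᵗ + TV_5/(1+r)^5 = 98.1347

C$98.13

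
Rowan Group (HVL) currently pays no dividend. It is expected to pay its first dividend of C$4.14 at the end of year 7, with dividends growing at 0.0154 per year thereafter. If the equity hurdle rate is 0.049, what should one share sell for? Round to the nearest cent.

Deferred-dividend DDM. At t=6 the remaining stream is a growing perpetuity with first payment D_7 = 4.14.
V_6 = D_7/(r−g) = 4.14/(0.049−0.0154) = 123.2143
P₀ = V_6/(1+r)^6 = 123.2143/(1+0.049)^6 = 92.4715

C$92.47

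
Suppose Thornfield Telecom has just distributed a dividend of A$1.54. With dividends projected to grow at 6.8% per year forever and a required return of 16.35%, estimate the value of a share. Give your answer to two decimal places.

Gordon growth model: P₀ = D₁/(r − g). D₁ = 1.54 × (1 + 0.068) = 1.6447.
P₀ = 1.6447 / (0.1635 − 0.068) = 1.6447 / 0.0955 = 17.2222

A$17.22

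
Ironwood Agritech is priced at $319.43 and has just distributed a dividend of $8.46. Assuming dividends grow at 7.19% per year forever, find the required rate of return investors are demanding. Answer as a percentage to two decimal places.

10.03%

Rearranging the constant-growth DDM: r = D₁/P₀ + g.
D₁ = 8.46 × (1 + 0.0719) = 9.0683.
r = 9.0683 / 319.43 + 0.0719 = 0.02839 + 0.0719 = 0.10029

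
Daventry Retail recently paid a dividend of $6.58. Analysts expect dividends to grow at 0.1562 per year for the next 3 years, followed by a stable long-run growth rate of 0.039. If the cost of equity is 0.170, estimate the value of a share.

$69.64

Two-stage DDM. Project D₁…D_3 at 0.1562, terminal growth 0.039, discount at r = 0.17.
D_1 = 7.6078
D_2 = 8.7961
D_3 = 10.1701
Terminal value at t=3: TV = D_4/(r−g) = 10.5667/(0.17−0.039) = 80.6620
P₀ = 7.6078/(1+0.17)^1 + 8.7961/(1+0.17)^2 + 10.1701/(1+0.17)^3 + 80.6620/(1+0.17)^3 = 69.6410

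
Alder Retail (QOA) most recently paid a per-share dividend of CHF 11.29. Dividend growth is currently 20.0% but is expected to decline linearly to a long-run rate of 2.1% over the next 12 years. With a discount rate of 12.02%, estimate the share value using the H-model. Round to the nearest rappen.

CHF 238.43

H-model: P₀ = D₀[(1+g_L) + H(g_S−g_L)]/(r−g_L), with H = 12/2 = 6.
P₀ = 11.29 × [(1+0.021) + 6×(0.2−0.021)] / (0.1202−0.021)
   = 11.29 × 2.0950 / 0.0992 = 238.4330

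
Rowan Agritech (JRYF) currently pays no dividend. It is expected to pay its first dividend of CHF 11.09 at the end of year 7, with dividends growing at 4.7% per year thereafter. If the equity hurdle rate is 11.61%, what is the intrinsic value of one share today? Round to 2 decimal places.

CHF 83.03

Deferred-dividend DDM. At t=6 the remaining stream is a growing perpetuity with first payment D_7 = 11.09.
V_6 = D_7/(r−g) = 11.09/(0.1161−0.047) = 160.4920
P₀ = V_6/(1+r)^6 = 160.4920/(1+0.1161)^6 = 83.0300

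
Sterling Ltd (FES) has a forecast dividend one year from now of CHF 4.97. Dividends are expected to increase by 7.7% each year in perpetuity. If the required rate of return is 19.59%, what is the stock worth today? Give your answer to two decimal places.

CHF 41.80

Gordon growth model: P₀ = D₁/(r − g), with D₁ = 4.97 given directly.
P₀ = 4.9700 / (0.1959 − 0.077) = 4.9700 / 0.1189 = 41.7998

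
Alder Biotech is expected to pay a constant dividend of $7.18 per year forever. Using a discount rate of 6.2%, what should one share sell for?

Zero-growth DDM (perpetuity): P₀ = D/r = 7.18 / 0.062 = 115.8065

$115.81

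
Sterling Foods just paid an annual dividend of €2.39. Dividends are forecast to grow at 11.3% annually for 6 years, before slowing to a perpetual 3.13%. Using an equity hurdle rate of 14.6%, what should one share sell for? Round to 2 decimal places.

Two-stage DDM. Project D₁…D_6 at 0.113, terminal growth 0.0313, discount at r = 0.146.
D_1 = 2.6601
D_2 = 2.9607
D_3 = 3.2952
D_4 = 3.6676
D_5 = 4.0820
D_6 = 4.5433
Terminal value at t=6: TV = D_7/(r−g) = 4.6855/(0.146−0.0313) = 40.8499
P₀ = 2.6601/(1+0.146)^1 + 2.9607/(1+0.146)^2 + 3.2952/(1+0.146)^3 + 3.6676/(1+0.146)^4 + 4.0820/(1+0.146)^5 + 4.5433/(1+0.146)^6 + 40.8499/(1+0.146)^6 = 30.9958

€31.00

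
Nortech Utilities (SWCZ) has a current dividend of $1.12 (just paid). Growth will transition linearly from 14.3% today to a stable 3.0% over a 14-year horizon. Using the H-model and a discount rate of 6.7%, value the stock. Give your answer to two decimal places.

H-model: P₀ = D₀[(1+g_L) + H(g_S−g_L)]/(r−g_L), with H = 14/2 = 7.
P₀ = 1.12 × [(1+0.03) + 7×(0.143−0.03)] / (0.067−0.03)
   = 1.12 × 1.8210 / 0.037 = 55.1222

$55.12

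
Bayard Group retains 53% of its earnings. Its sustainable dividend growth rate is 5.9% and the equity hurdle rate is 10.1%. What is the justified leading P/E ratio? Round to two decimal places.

Payout ratio b = 1 − 0.53 = 0.47.
Justified leading P/E = b/(r−g) = 0.47/(0.101−0.059) = 11.1905

11.19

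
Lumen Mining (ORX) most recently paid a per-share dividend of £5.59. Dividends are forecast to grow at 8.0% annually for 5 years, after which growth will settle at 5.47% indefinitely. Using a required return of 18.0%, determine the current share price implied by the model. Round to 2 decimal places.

£51.82

Two-stage DDM. Project D₁…D_5 at 0.08, terminal growth 0.0547, discount at r = 0.18.
D_1 = 6.0372
D_2 = 6.5202
D_3 = 7.0418
D_4 = 7.6051
D_5 = 8.2135
Terminal value at t=5: TV = D_6/(r−g) = 8.6628/(0.18−0.0547) = 69.1367
P₀ = 6.0372/(1+0.18)^1 + 6.5202/(1+0.18)^2 + 7.0418/(1+0.18)^3 + 7.6051/(1+0.18)^4 + 8.2135/(1+0.18)^5 + 69.1367/(1+0.18)^5 = 51.8179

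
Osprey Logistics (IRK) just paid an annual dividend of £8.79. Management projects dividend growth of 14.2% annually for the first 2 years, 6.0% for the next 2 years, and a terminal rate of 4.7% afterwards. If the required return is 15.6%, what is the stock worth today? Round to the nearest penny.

Three-stage DDM. Project D₁…D_4; terminal Gordon value at t=4 with g = 0.047; discount at r = 0.156.
D_1 = 10.0382
D_2 = 11.4636
D_3 = 12.1514
D_4 = 12.8805
TV_4 = 13.4859/(0.156−0.047) = 123.7237
P₀ = Σ Dₜ/(1+r)ᵗ + TV_4/(1+r)^4 = 101.6229

£101.62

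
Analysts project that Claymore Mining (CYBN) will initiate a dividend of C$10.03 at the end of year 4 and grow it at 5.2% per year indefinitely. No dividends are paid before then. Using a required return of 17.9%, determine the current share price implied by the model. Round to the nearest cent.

Deferred-dividend DDM. At t=3 the remaining stream is a growing perpetuity with first payment D_4 = 10.03.
V_3 = D_4/(r−g) = 10.03/(0.179−0.052) = 78.9764
P₀ = V_3/(1+r)^3 = 78.9764/(1+0.179)^3 = 48.1899

C$48.19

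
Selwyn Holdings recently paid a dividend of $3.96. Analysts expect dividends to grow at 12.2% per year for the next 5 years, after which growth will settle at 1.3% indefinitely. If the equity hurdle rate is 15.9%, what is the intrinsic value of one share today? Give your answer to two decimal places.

Two-stage DDM. Project D₁…D_5 at 0.122, terminal growth 0.013, discount at r = 0.159.
D_1 = 4.4431
D_2 = 4.9852
D_3 = 5.5934
D_4 = 6.2758
D_5 = 7.0414
Terminal value at t=5: TV = D_6/(r−g) = 7.1329/(0.159−0.013) = 48.8558
P₀ = 4.4431/(1+0.159)^1 + 4.9852/(1+0.159)^2 + 5.5934/(1+0.159)^3 + 6.2758/(1+0.159)^4 + 7.0414/(1+0.159)^5 + 48.8558/(1+0.159)^5 = 41.3439

$41.34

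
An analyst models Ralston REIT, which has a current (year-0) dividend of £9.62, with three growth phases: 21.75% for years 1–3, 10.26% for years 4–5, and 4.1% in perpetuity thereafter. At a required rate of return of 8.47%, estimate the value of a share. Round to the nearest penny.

Three-stage DDM. Project D₁…D_5; terminal Gordon value at t=5 with g = 0.041; discount at r = 0.0847.
D_1 = 11.7123
D_2 = 14.2598
D_3 = 17.3613
D_4 = 19.1426
D_5 = 21.1066
TV_5 = 21.9720/(0.0847−0.041) = 502.7907
P₀ = Σ Dₜ/(1+r)ᵗ + TV_5/(1+r)^5 = 399.2468

£399.25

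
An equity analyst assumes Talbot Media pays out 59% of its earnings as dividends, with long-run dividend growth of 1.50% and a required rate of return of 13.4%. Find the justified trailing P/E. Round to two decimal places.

Justified trailing P/E = b(1+g)/(r−g) = 0.59×(1+0.015)/(0.134−0.015) = 5.0324

5.03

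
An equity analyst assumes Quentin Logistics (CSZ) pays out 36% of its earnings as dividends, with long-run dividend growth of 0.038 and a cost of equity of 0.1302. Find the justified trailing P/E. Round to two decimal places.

Justified trailing P/E = b(1+g)/(r−g) = 0.36×(1+0.038)/(0.1302−0.038) = 4.0529

4.05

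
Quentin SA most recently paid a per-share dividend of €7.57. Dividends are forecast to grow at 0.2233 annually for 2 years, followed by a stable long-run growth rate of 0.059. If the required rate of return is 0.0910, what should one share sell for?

Two-stage DDM. Project D₁…D_2 at 0.2233, terminal growth 0.059, discount at r = 0.091.
D_1 = 9.2604
D_2 = 11.3282
Terminal value at t=2: TV = D_3/(r−g) = 11.9966/(0.091−0.059) = 374.8934
P₀ = 9.2604/(1+0.091)^1 + 11.3282/(1+0.091)^2 + 374.8934/(1+0.091)^2 = 332.9674

€332.97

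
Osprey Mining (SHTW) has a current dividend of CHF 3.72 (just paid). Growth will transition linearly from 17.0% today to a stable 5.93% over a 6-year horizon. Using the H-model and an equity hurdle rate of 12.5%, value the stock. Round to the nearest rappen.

CHF 78.78

H-model: P₀ = D₀[(1+g_L) + H(g_S−g_L)]/(r−g_L), with H = 6/2 = 3.
P₀ = 3.72 × [(1+0.0593) + 3×(0.17−0.0593)] / (0.125−0.0593)
   = 3.72 × 1.3914 / 0.0657 = 78.7825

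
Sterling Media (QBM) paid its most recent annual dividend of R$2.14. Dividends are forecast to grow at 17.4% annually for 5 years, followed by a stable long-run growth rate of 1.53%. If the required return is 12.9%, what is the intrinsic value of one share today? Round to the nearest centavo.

Two-stage DDM. Project D₁…D_5 at 0.174, terminal growth 0.0153, discount at r = 0.129.
D_1 = 2.5124
D_2 = 2.9495
D_3 = 3.4627
D_4 = 4.0652
D_5 = 4.7726
Terminal value at t=5: TV = D_6/(r−g) = 4.8456/(0.129−0.0153) = 42.6175
P₀ = 2.5124/(1+0.129)^1 + 2.9495/(1+0.129)^2 + 3.4627/(1+0.129)^3 + 4.0652/(1+0.129)^4 + 4.7726/(1+0.129)^5 + 42.6175/(1+0.129)^5 = 35.2832

R$35.28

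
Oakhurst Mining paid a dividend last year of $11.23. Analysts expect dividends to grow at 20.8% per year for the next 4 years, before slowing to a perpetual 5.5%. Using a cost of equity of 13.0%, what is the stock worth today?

$259.54

Two-stage DDM. Project D₁…D_4 at 0.208, terminal growth 0.055, discount at r = 0.13.
D_1 = 13.5658
D_2 = 16.3875
D_3 = 19.7961
D_4 = 23.9137
Terminal value at t=4: TV = D_5/(r−g) = 25.2290/(0.13−0.055) = 336.3866
P₀ = 13.5658/(1+0.13)^1 + 16.3875/(1+0.13)^2 + 19.7961/(1+0.13)^3 + 23.9137/(1+0.13)^4 + 336.3866/(1+0.13)^4 = 259.5377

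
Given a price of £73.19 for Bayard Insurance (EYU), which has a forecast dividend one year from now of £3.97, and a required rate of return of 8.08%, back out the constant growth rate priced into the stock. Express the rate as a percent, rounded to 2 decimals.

From P₀ = D₁/(r − g), the implied growth is g = r − D₁/P₀.
g = 0.0808 − 3.97/73.19 = 0.0808 − 0.05424 = 0.02656

2.66%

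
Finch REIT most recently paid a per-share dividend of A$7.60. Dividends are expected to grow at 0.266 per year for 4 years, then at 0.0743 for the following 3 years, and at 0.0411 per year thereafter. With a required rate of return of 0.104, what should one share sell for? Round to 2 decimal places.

A$281.10

Three-stage DDM. Project D₁…D_7; terminal Gordon value at t=7 with g = 0.0411; discount at r = 0.104.
D_1 = 9.6216
D_2 = 12.1809
D_3 = 15.4211
D_4 = 19.5231
D_5 = 20.9736
D_6 = 22.5320
D_7 = 24.2061
TV_7 = 25.2010/(0.104−0.0411) = 400.6517
P₀ = Σ Dₜ/(1+r)ᵗ + TV_7/(1+r)^7 = 281.0952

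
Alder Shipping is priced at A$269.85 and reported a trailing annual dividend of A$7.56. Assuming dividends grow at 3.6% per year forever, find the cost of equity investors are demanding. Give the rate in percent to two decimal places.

Rearranging the constant-growth DDM: r = D₁/P₀ + g.
D₁ = 7.56 × (1 + 0.036) = 7.8322.
r = 7.8322 / 269.85 + 0.036 = 0.02902 + 0.036 = 0.06502

6.50%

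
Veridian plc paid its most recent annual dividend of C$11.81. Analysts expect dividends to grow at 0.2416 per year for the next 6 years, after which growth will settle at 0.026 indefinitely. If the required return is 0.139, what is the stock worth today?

Two-stage DDM. Project D₁…D_6 at 0.2416, terminal growth 0.026, discount at r = 0.139.
D_1 = 14.6633
D_2 = 18.2059
D_3 = 22.6045
D_4 = 28.0658
D_5 = 34.8464
D_6 = 43.2653
Terminal value at t=6: TV = D_7/(r−g) = 44.3902/(0.139−0.026) = 392.8340
P₀ = 14.6633/(1+0.139)^1 + 18.2059/(1+0.139)^2 + 22.6045/(1+0.139)^3 + 28.0658/(1+0.139)^4 + 34.8464/(1+0.139)^5 + 43.2653/(1+0.139)^6 + 392.8340/(1+0.139)^6 = 276.7882

C$276.79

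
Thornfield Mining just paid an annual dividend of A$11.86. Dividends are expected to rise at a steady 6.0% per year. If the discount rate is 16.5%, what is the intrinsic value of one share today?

A$119.73

Gordon growth model: P₀ = D₁/(r − g). D₁ = 11.86 × (1 + 0.06) = 12.5716.
P₀ = 12.5716 / (0.165 − 0.06) = 12.5716 / 0.105 = 119.7295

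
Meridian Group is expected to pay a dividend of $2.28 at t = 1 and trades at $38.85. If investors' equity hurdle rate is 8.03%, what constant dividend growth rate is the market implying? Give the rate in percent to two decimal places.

2.16%

From P₀ = D₁/(r − g), the implied growth is g = r − D₁/P₀.
g = 0.0803 − 2.28/38.85 = 0.0803 − 0.05869 = 0.02161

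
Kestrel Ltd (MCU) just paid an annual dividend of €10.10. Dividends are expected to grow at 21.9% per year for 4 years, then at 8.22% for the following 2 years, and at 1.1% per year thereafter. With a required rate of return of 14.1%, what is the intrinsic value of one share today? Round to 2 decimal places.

Three-stage DDM. Project D₁…D_6; terminal Gordon value at t=6 with g = 0.011; discount at r = 0.141.
D_1 = 12.3119
D_2 = 15.0082
D_3 = 18.2950
D_4 = 22.3016
D_5 = 24.1348
D_6 = 26.1187
TV_6 = 26.4060/(0.141−0.011) = 203.1230
P₀ = Σ Dₜ/(1+r)ᵗ + TV_6/(1+r)^6 = 164.1643

€164.16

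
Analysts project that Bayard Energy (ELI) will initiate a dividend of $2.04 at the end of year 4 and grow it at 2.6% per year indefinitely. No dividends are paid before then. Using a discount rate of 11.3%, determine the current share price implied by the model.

$17.01

Deferred-dividend DDM. At t=3 the remaining stream is a growing perpetuity with first payment D_4 = 2.04.
V_3 = D_4/(r−g) = 2.04/(0.113−0.026) = 23.4483
P₀ = V_3/(1+r)^3 = 23.4483/(1+0.113)^3 = 17.0069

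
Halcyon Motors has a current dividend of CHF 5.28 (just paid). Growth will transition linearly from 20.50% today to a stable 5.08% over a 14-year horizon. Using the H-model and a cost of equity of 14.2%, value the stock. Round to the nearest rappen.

CHF 123.33

H-model: P₀ = D₀[(1+g_L) + H(g_S−g_L)]/(r−g_L), with H = 14/2 = 7.
P₀ = 5.28 × [(1+0.0508) + 7×(0.205−0.0508)] / (0.142−0.0508)
   = 5.28 × 2.1302 / 0.0912 = 123.3274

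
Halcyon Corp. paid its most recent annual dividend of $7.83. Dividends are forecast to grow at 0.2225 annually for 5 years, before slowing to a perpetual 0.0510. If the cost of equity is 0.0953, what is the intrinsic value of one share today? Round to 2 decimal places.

Two-stage DDM. Project D₁…D_5 at 0.2225, terminal growth 0.051, discount at r = 0.0953.
D_1 = 9.5722
D_2 = 11.7020
D_3 = 14.3057
D_4 = 17.4887
D_5 = 21.3799
Terminal value at t=5: TV = D_6/(r−g) = 22.4703/(0.0953−0.051) = 507.2302
P₀ = 9.5722/(1+0.0953)^1 + 11.7020/(1+0.0953)^2 + 14.3057/(1+0.0953)^3 + 17.4887/(1+0.0953)^4 + 21.3799/(1+0.0953)^5 + 507.2302/(1+0.0953)^5 = 376.8601

$376.86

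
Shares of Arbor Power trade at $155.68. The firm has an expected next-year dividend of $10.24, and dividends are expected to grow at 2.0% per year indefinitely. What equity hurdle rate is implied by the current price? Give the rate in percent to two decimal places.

8.58%

Rearranging the constant-growth DDM: r = D₁/P₀ + g.
r = 10.2400 / 155.68 + 0.02 = 0.06578 + 0.02 = 0.08578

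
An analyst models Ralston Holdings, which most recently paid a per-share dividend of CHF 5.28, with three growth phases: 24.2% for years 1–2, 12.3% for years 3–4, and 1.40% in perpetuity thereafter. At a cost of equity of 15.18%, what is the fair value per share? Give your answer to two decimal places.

CHF 66.60

Three-stage DDM. Project D₁…D_4; terminal Gordon value at t=4 with g = 0.014; discount at r = 0.1518.
D_1 = 6.5578
D_2 = 8.1447
D_3 = 9.1465
D_4 = 10.2716
TV_4 = 10.4154/(0.1518−0.014) = 75.5832
P₀ = Σ Dₜ/(1+r)ᵗ + TV_4/(1+r)^4 = 66.6003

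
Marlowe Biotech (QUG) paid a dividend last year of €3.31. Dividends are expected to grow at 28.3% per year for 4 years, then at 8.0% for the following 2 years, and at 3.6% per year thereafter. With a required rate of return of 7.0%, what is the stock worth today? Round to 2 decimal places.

€247.56

Three-stage DDM. Project D₁…D_6; terminal Gordon value at t=6 with g = 0.036; discount at r = 0.07.
D_1 = 4.2467
D_2 = 5.4486
D_3 = 6.9905
D_4 = 8.9688
D_5 = 9.6863
D_6 = 10.4612
TV_6 = 10.8378/(0.07−0.036) = 318.7594
P₀ = Σ Dₜ/(1+r)ᵗ + TV_6/(1+r)^6 = 247.5563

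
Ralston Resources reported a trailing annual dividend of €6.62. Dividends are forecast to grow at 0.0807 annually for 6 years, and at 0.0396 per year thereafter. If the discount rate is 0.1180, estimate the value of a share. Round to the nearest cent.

€106.94

Two-stage DDM. Project D₁…D_6 at 0.0807, terminal growth 0.0396, discount at r = 0.118.
D_1 = 7.1542
D_2 = 7.7316
D_3 = 8.3555
D_4 = 9.0298
D_5 = 9.7585
D_6 = 10.5460
Terminal value at t=6: TV = D_7/(r−g) = 10.9637/(0.118−0.0396) = 139.8425
P₀ = 7.1542/(1+0.118)^1 + 7.7316/(1+0.118)^2 + 8.3555/(1+0.118)^3 + 9.0298/(1+0.118)^4 + 9.7585/(1+0.118)^5 + 10.5460/(1+0.118)^6 + 139.8425/(1+0.118)^6 = 106.9437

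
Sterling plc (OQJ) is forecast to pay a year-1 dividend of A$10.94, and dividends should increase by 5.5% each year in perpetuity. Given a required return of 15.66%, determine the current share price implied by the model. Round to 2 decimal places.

Gordon growth model: P₀ = D₁/(r − g), with D₁ = 10.94 given directly.
P₀ = 10.9400 / (0.1566 − 0.055) = 10.9400 / 0.1016 = 107.6772

A$107.68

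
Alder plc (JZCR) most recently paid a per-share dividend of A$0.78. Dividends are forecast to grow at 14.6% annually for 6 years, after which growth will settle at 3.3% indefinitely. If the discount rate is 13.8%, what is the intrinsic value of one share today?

Two-stage DDM. Project D₁…D_6 at 0.146, terminal growth 0.033, discount at r = 0.138.
D_1 = 0.8939
D_2 = 1.0244
D_3 = 1.1739
D_4 = 1.3453
D_5 = 1.5418
D_6 = 1.7669
Terminal value at t=6: TV = D_7/(r−g) = 1.8252/(0.138−0.033) = 17.3825
P₀ = 0.8939/(1+0.138)^1 + 1.0244/(1+0.138)^2 + 1.1739/(1+0.138)^3 + 1.3453/(1+0.138)^4 + 1.5418/(1+0.138)^5 + 1.7669/(1+0.138)^6 + 17.3825/(1+0.138)^6 = 12.7996

A$12.80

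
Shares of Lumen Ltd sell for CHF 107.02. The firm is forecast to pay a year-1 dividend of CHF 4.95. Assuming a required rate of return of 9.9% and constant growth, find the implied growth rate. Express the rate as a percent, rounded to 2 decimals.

5.27%

From P₀ = D₁/(r − g), the implied growth is g = r − D₁/P₀.
g = 0.099 − 4.95/107.02 = 0.099 − 0.04625 = 0.05275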